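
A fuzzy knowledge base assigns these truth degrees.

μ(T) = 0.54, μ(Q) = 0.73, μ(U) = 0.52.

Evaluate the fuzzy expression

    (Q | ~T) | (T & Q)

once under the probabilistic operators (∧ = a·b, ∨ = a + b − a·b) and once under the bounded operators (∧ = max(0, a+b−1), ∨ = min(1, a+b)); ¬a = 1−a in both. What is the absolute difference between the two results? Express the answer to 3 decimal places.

Under probabilistic:
  ~T = 1 − 0.5400 = 0.4600
  Q | ~T = a + b − a·b on (0.7300, 0.4600) = 0.8542
  T & Q = a·b on (0.5400, 0.7300) = 0.3942
  (Q | ~T) | (T & Q) = a + b − a·b on (0.8542, 0.3942) = 0.9117
  → value = 0.9117
Under bounded:
  ~T = 1 − 0.54 = 0.46
  Q | ~T = min(1, a+b) on (0.73, 0.46) = 1.00
  T & Q = max(0, a+b−1) on (0.54, 0.73) = 0.27
  (Q | ~T) | (T & Q) = min(1, a+b) on (1.00, 0.27) = 1.00
  → value = 1.0000
|0.9117 − 1.0000| = 0.088

0.088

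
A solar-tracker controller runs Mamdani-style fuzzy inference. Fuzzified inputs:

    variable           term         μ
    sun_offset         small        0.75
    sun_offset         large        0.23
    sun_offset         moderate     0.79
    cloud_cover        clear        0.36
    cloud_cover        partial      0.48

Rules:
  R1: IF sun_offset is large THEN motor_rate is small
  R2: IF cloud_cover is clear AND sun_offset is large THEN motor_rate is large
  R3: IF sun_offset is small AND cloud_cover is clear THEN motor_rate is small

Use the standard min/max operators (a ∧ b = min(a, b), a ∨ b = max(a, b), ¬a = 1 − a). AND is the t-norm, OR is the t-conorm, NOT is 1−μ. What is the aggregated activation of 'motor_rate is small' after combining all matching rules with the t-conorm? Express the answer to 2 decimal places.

0.36

R1: large=0.23 → w = 0.23
R2: clear=0.36, large=0.23; AND[min(a, b)] → w = 0.23
R3: small=0.75, clear=0.36; AND[min(a, b)] → w = 0.36
Rules with consequent 'small': {R1, R3} → strengths 0.23, 0.36
Aggregate via t-conorm [max(a, b)]: 0.36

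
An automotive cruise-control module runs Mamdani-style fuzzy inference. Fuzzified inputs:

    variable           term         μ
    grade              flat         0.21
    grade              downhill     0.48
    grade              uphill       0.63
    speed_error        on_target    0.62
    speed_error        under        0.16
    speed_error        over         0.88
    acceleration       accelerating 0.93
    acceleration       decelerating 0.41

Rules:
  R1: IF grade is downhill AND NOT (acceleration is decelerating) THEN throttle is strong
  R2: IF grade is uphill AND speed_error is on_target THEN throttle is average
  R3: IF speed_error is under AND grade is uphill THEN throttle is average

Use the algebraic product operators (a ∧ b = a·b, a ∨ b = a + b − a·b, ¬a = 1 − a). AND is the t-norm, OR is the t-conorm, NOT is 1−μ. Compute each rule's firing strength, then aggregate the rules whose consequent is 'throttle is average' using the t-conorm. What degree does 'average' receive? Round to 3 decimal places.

R1: downhill=0.48, ¬decelerating=1−0.41=0.59; AND[a·b] → w = 0.2832
R2: uphill=0.63, on_target=0.62; AND[a·b] → w = 0.3906
R3: under=0.16, uphill=0.63; AND[a·b] → w = 0.1008
Rules with consequent 'average': {R2, R3} → strengths 0.3906, 0.1008
Aggregate via t-conorm [a + b − a·b]: 0.4520

0.452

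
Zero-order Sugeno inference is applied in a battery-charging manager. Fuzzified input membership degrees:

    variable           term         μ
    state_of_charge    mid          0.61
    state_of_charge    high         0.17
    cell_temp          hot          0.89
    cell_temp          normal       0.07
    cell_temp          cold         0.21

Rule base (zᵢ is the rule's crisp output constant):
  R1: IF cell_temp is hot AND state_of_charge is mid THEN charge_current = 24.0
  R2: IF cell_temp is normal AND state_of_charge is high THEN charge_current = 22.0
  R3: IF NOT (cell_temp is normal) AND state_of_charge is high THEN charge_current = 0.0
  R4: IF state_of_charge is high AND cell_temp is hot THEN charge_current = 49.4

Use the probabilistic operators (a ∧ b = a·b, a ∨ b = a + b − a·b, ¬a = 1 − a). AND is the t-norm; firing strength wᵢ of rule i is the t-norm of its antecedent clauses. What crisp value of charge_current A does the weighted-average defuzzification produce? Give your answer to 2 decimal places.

24.03

R1 (z=24.0): hot=0.89, mid=0.61; AND[a·b] → w = 0.5429
R2 (z=22.0): normal=0.07, high=0.17; AND[a·b] → w = 0.0119
R3 (z=0.0): ¬normal=1−0.07=0.93, high=0.17; AND[a·b] → w = 0.1581
R4 (z=49.4): high=0.17, hot=0.89; AND[a·b] → w = 0.1513
Weighted average = (0.5429·24.0 + 0.0119·22.0 + 0.1581·0.0 + 0.1513·49.4) / (0.5429 + 0.0119 + 0.1581 + 0.1513)
  = 20.7656 / 0.8642 = 24.03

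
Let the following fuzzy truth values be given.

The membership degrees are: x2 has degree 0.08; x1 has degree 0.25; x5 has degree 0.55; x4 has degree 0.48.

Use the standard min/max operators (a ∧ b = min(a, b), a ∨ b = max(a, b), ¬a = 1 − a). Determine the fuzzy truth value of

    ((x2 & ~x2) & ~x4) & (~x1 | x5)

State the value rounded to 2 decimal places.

0.08

~x2 = 1 − 0.08 = 0.92
x2 & ~x2 = min(a, b) on (0.08, 0.92) = 0.08
~x4 = 1 − 0.48 = 0.52
(x2 & ~x2) & ~x4 = min(a, b) on (0.08, 0.52) = 0.08
~x1 = 1 − 0.25 = 0.75
~x1 | x5 = max(a, b) on (0.75, 0.55) = 0.75
((x2 & ~x2) & ~x4) & (~x1 | x5) = min(a, b) on (0.08, 0.75) = 0.08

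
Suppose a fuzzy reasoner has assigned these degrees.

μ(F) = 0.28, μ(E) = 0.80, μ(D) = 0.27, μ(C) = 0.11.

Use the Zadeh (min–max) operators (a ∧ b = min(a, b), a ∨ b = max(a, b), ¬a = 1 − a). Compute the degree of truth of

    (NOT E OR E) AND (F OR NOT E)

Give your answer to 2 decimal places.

NOT E = 1 − 0.80 = 0.20
NOT E OR E = max(a, b) on (0.20, 0.80) = 0.80
NOT E = 1 − 0.80 = 0.20
F OR NOT E = max(a, b) on (0.28, 0.20) = 0.28
(NOT E OR E) AND (F OR NOT E) = min(a, b) on (0.80, 0.28) = 0.28

0.28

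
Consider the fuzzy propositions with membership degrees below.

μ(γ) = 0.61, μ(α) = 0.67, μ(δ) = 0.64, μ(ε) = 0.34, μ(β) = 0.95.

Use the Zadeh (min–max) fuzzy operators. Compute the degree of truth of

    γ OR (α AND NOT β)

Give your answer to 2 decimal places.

0.61

NOT β = 1 − 0.95 = 0.05
α AND NOT β = min(a, b) on (0.67, 0.05) = 0.05
γ OR (α AND NOT β) = max(a, b) on (0.61, 0.05) = 0.61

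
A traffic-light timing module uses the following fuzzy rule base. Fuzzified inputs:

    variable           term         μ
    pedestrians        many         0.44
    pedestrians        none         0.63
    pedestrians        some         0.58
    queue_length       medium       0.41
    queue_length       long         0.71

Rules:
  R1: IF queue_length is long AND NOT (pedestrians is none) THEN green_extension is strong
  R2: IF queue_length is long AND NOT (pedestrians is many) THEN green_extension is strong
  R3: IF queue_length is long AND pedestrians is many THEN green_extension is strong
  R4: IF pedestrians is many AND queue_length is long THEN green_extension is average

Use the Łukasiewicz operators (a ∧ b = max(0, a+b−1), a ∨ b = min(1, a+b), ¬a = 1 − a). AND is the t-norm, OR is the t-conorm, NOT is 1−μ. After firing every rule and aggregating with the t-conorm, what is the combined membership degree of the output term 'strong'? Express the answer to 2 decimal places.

0.50

R1: long=0.71, ¬none=1−0.63=0.37; AND[max(0, a+b−1)] → w = 0.08
R2: long=0.71, ¬many=1−0.44=0.56; AND[max(0, a+b−1)] → w = 0.27
R3: long=0.71, many=0.44; AND[max(0, a+b−1)] → w = 0.15
R4: many=0.44, long=0.71; AND[max(0, a+b−1)] → w = 0.15
Rules with consequent 'strong': {R1, R2, R3} → strengths 0.08, 0.27, 0.15
Aggregate via t-conorm [min(1, a+b)]: 0.50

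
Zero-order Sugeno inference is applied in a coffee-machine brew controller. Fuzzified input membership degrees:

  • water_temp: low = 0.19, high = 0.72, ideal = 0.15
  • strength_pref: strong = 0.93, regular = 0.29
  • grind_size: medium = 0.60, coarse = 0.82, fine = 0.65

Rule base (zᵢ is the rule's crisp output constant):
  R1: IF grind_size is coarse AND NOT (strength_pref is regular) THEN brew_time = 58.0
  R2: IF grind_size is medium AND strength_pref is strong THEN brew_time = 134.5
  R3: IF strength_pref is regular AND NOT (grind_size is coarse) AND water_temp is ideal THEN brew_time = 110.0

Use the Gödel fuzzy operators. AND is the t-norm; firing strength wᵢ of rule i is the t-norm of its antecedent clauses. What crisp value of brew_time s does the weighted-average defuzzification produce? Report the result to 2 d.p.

R1 (z=58.0): coarse=0.82, ¬regular=1−0.29=0.71; AND[min(a, b)] → w = 0.71
R2 (z=134.5): medium=0.60, strong=0.93; AND[min(a, b)] → w = 0.60
R3 (z=110.0): regular=0.29, ¬coarse=1−0.82=0.18, ideal=0.15; AND[min(a, b)] → w = 0.15
Weighted average = (0.71·58.0 + 0.60·134.5 + 0.15·110.0) / (0.71 + 0.60 + 0.15)
  = 138.3800 / 1.4600 = 94.78

94.78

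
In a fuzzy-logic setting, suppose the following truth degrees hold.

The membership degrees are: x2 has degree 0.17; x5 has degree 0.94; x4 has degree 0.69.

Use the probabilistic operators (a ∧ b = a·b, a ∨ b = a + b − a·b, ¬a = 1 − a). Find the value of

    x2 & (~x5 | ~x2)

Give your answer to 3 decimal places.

~x5 = 1 − 0.9400 = 0.0600
~x2 = 1 − 0.1700 = 0.8300
~x5 | ~x2 = a + b − a·b on (0.0600, 0.8300) = 0.8402
x2 & (~x5 | ~x2) = a·b on (0.1700, 0.8402) = 0.1428

0.143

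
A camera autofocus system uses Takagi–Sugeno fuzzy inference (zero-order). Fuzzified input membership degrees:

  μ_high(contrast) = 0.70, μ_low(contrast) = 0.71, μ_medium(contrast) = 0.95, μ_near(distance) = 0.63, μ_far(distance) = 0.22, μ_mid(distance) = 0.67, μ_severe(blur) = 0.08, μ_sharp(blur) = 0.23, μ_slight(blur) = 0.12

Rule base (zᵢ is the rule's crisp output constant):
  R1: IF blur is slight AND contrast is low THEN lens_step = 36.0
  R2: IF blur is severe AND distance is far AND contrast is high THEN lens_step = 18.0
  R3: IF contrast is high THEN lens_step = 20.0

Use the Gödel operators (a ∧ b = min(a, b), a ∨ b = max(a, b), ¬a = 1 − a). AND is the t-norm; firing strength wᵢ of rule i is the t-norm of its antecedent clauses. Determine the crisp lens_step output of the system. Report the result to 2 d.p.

21.96

R1 (z=36.0): slight=0.12, low=0.71; AND[min(a, b)] → w = 0.12
R2 (z=18.0): severe=0.08, far=0.22, high=0.70; AND[min(a, b)] → w = 0.08
R3 (z=20.0): high=0.70 → w = 0.70
Weighted average = (0.12·36.0 + 0.08·18.0 + 0.70·20.0) / (0.12 + 0.08 + 0.70)
  = 19.7600 / 0.9000 = 21.96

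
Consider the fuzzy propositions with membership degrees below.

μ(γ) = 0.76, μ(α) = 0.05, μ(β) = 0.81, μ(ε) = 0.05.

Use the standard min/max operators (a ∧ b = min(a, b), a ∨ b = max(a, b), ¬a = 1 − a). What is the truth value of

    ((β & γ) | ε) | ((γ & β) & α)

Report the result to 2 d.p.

0.76

β & γ = min(a, b) on (0.81, 0.76) = 0.76
(β & γ) | ε = max(a, b) on (0.76, 0.05) = 0.76
γ & β = min(a, b) on (0.76, 0.81) = 0.76
(γ & β) & α = min(a, b) on (0.76, 0.05) = 0.05
((β & γ) | ε) | ((γ & β) & α) = max(a, b) on (0.76, 0.05) = 0.76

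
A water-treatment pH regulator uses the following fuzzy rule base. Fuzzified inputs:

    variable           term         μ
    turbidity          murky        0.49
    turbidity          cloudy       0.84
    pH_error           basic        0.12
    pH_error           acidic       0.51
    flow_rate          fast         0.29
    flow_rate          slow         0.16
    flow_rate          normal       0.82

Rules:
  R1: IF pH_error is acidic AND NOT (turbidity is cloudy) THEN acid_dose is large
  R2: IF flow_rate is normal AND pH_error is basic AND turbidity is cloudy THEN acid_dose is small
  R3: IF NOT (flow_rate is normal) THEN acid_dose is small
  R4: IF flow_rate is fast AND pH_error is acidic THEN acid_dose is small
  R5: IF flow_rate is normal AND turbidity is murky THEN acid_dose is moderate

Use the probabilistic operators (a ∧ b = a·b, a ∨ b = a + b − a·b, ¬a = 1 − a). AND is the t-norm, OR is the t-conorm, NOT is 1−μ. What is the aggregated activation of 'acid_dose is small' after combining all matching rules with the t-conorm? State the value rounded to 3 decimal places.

R1: acidic=0.51, ¬cloudy=1−0.84=0.16; AND[a·b] → w = 0.0816
R2: normal=0.82, basic=0.12, cloudy=0.84; AND[a·b] → w = 0.0827
R3: ¬normal=1−0.82=0.18 → w = 0.1800
R4: fast=0.29, acidic=0.51; AND[a·b] → w = 0.1479
R5: normal=0.82, murky=0.49; AND[a·b] → w = 0.4018
Rules with consequent 'small': {R2, R3, R4} → strengths 0.0827, 0.1800, 0.1479
Aggregate via t-conorm [a + b − a·b]: 0.3590

0.359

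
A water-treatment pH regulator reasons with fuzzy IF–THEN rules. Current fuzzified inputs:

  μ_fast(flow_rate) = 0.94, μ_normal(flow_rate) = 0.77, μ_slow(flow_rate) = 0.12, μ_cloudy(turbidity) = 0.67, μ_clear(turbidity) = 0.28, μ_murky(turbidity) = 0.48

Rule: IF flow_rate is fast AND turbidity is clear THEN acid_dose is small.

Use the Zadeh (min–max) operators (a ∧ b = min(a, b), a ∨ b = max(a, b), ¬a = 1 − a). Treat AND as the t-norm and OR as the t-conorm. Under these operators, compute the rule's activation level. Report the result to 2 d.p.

firing strength: fast=0.94, clear=0.28; AND[min(a, b)] → w = 0.28

0.28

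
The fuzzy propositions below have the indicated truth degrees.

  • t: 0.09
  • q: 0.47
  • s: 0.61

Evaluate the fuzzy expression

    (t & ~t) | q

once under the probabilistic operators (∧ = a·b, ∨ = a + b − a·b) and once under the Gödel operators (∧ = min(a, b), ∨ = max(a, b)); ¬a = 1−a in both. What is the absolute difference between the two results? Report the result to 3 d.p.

0.043

Under probabilistic:
  ~t = 1 − 0.0900 = 0.9100
  t & ~t = a·b on (0.0900, 0.9100) = 0.0819
  (t & ~t) | q = a + b − a·b on (0.0819, 0.4700) = 0.5134
  → value = 0.5134
Under Gödel:
  ~t = 1 − 0.09 = 0.91
  t & ~t = min(a, b) on (0.09, 0.91) = 0.09
  (t & ~t) | q = max(a, b) on (0.09, 0.47) = 0.47
  → value = 0.4700
|0.5134 − 0.4700| = 0.043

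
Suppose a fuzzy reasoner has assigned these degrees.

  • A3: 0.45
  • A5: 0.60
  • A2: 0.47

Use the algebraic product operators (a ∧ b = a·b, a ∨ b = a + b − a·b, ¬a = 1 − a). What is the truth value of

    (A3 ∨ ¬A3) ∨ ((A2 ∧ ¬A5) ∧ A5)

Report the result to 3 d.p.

0.780

¬A3 = 1 − 0.4500 = 0.5500
A3 ∨ ¬A3 = a + b − a·b on (0.4500, 0.5500) = 0.7525
¬A5 = 1 − 0.6000 = 0.4000
A2 ∧ ¬A5 = a·b on (0.4700, 0.4000) = 0.1880
(A2 ∧ ¬A5) ∧ A5 = a·b on (0.1880, 0.6000) = 0.1128
(A3 ∨ ¬A3) ∨ ((A2 ∧ ¬A5) ∧ A5) = a + b − a·b on (0.7525, 0.1128) = 0.7804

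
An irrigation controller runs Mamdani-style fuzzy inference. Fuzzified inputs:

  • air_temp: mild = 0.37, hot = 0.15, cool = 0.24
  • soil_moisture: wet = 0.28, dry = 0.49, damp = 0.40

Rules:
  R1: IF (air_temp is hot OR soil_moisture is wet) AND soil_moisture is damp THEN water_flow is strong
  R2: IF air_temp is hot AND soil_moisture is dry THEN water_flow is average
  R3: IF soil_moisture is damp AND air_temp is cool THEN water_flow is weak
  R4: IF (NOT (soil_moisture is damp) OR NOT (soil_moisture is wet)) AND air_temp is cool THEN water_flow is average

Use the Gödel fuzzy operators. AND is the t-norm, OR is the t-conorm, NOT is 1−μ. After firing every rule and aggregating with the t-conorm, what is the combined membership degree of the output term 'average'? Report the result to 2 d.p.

0.24

R1: (hot=0.15 OR wet=0.28) = 0.28; AND[min(a, b)] with damp=0.40 → w = 0.28
R2: hot=0.15, dry=0.49; AND[min(a, b)] → w = 0.15
R3: damp=0.40, cool=0.24; AND[min(a, b)] → w = 0.24
R4: (¬damp=1−0.40=0.60 OR ¬wet=1−0.28=0.72) = 0.72; AND[min(a, b)] with cool=0.24 → w = 0.24
Rules with consequent 'average': {R2, R4} → strengths 0.15, 0.24
Aggregate via t-conorm [max(a, b)]: 0.24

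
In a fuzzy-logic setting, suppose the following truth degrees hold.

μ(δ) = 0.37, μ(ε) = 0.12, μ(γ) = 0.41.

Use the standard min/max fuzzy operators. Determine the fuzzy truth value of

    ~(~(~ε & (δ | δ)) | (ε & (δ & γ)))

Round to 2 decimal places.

0.37

~ε = 1 − 0.12 = 0.88
δ | δ = max(a, b) on (0.37, 0.37) = 0.37
~ε & (δ | δ) = min(a, b) on (0.88, 0.37) = 0.37
~(~ε & (δ | δ)) = 1 − 0.37 = 0.63
δ & γ = min(a, b) on (0.37, 0.41) = 0.37
ε & (δ & γ) = min(a, b) on (0.12, 0.37) = 0.12
~(~ε & (δ | δ)) | (ε & (δ & γ)) = max(a, b) on (0.63, 0.12) = 0.63
~(~(~ε & (δ | δ)) | (ε & (δ & γ))) = 1 − 0.63 = 0.37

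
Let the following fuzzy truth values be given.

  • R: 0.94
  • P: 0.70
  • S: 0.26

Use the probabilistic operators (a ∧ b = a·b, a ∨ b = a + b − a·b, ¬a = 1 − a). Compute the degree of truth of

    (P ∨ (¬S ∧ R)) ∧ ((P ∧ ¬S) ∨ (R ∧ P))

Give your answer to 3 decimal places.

0.759

¬S = 1 − 0.2600 = 0.7400
¬S ∧ R = a·b on (0.7400, 0.9400) = 0.6956
P ∨ (¬S ∧ R) = a + b − a·b on (0.7000, 0.6956) = 0.9087
¬S = 1 − 0.2600 = 0.7400
P ∧ ¬S = a·b on (0.7000, 0.7400) = 0.5180
R ∧ P = a·b on (0.9400, 0.7000) = 0.6580
(P ∧ ¬S) ∨ (R ∧ P) = a + b − a·b on (0.5180, 0.6580) = 0.8352
(P ∨ (¬S ∧ R)) ∧ ((P ∧ ¬S) ∨ (R ∧ P)) = a·b on (0.9087, 0.8352) = 0.7589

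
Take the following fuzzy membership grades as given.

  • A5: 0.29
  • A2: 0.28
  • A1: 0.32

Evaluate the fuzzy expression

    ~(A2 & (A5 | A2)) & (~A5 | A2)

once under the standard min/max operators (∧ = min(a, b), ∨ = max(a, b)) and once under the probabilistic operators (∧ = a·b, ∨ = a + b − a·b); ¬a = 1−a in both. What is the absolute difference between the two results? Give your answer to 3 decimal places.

0.027

Under standard min/max:
  A5 | A2 = max(a, b) on (0.29, 0.28) = 0.29
  A2 & (A5 | A2) = min(a, b) on (0.28, 0.29) = 0.28
  ~(A2 & (A5 | A2)) = 1 − 0.28 = 0.72
  ~A5 = 1 − 0.29 = 0.71
  ~A5 | A2 = max(a, b) on (0.71, 0.28) = 0.71
  ~(A2 & (A5 | A2)) & (~A5 | A2) = min(a, b) on (0.72, 0.71) = 0.71
  → value = 0.7100
Under probabilistic:
  A5 | A2 = a + b − a·b on (0.2900, 0.2800) = 0.4888
  A2 & (A5 | A2) = a·b on (0.2800, 0.4888) = 0.1369
  ~(A2 & (A5 | A2)) = 1 − 0.1369 = 0.8631
  ~A5 = 1 − 0.2900 = 0.7100
  ~A5 | A2 = a + b − a·b on (0.7100, 0.2800) = 0.7912
  ~(A2 & (A5 | A2)) & (~A5 | A2) = a·b on (0.8631, 0.7912) = 0.6829
  → value = 0.6829
|0.7100 − 0.6829| = 0.027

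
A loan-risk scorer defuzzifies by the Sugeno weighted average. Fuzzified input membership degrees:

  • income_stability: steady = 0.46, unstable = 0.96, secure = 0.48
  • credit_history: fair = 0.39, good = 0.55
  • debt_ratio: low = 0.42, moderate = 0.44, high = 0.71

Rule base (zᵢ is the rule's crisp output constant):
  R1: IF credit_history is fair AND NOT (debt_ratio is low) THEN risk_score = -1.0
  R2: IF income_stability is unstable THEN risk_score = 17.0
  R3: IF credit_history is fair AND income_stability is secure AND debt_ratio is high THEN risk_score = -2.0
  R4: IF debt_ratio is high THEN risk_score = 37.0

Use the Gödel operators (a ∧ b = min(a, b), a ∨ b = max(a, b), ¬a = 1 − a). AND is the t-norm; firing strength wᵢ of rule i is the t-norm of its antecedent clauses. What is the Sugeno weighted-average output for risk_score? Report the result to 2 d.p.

R1 (z=-1.0): fair=0.39, ¬low=1−0.42=0.58; AND[min(a, b)] → w = 0.39
R2 (z=17.0): unstable=0.96 → w = 0.96
R3 (z=-2.0): fair=0.39, secure=0.48, high=0.71; AND[min(a, b)] → w = 0.39
R4 (z=37.0): high=0.71 → w = 0.71
Weighted average = (0.39·-1.0 + 0.96·17.0 + 0.39·-2.0 + 0.71·37.0) / (0.39 + 0.96 + 0.39 + 0.71)
  = 41.4200 / 2.4500 = 16.91

16.91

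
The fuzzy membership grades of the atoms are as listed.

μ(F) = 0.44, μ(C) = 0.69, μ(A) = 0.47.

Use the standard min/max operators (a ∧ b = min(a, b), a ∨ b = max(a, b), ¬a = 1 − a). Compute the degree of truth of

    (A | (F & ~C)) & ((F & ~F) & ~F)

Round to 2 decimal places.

~C = 1 − 0.69 = 0.31
F & ~C = min(a, b) on (0.44, 0.31) = 0.31
A | (F & ~C) = max(a, b) on (0.47, 0.31) = 0.47
~F = 1 − 0.44 = 0.56
F & ~F = min(a, b) on (0.44, 0.56) = 0.44
~F = 1 − 0.44 = 0.56
(F & ~F) & ~F = min(a, b) on (0.44, 0.56) = 0.44
(A | (F & ~C)) & ((F & ~F) & ~F) = min(a, b) on (0.47, 0.44) = 0.44

0.44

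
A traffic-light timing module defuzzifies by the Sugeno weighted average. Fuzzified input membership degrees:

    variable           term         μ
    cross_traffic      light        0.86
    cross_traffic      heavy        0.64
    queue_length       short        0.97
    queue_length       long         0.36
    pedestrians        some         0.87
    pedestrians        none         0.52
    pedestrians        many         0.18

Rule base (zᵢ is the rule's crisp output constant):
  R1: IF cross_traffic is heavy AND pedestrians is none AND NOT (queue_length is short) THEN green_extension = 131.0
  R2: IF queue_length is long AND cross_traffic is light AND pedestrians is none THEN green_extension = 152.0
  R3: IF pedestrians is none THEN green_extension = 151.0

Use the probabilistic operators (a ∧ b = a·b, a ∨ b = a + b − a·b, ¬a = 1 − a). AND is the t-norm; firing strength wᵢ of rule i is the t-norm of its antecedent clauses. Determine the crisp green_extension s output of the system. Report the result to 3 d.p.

R1 (z=131.0): heavy=0.64, none=0.52, ¬short=1−0.97=0.03; AND[a·b] → w = 0.0100
R2 (z=152.0): long=0.36, light=0.86, none=0.52; AND[a·b] → w = 0.1610
R3 (z=151.0): none=0.52 → w = 0.5200
Weighted average = (0.0100·131.0 + 0.1610·152.0 + 0.5200·151.0) / (0.0100 + 0.1610 + 0.5200)
  = 104.2987 / 0.6910 = 150.944

150.944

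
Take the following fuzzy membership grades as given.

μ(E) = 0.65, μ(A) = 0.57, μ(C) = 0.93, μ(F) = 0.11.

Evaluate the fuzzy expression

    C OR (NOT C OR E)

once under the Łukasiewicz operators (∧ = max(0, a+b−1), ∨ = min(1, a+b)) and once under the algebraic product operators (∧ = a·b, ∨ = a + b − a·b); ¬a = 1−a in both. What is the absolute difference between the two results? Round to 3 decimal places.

0.023

Under Łukasiewicz:
  NOT C = 1 − 0.93 = 0.07
  NOT C OR E = min(1, a+b) on (0.07, 0.65) = 0.72
  C OR (NOT C OR E) = min(1, a+b) on (0.93, 0.72) = 1.00
  → value = 1.0000
Under algebraic product:
  NOT C = 1 − 0.9300 = 0.0700
  NOT C OR E = a + b − a·b on (0.0700, 0.6500) = 0.6745
  C OR (NOT C OR E) = a + b − a·b on (0.9300, 0.6745) = 0.9772
  → value = 0.9772
|1.0000 − 0.9772| = 0.023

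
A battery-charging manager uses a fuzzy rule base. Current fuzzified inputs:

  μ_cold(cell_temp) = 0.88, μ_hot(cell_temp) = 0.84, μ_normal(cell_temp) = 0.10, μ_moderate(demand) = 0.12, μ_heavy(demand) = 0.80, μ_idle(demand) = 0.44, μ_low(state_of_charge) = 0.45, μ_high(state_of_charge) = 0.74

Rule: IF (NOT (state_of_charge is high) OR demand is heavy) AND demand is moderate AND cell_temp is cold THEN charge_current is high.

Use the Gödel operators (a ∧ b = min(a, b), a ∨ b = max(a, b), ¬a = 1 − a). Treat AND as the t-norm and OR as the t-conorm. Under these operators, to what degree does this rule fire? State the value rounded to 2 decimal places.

firing strength: (¬high=1−0.74=0.26 OR heavy=0.80) = 0.80; AND[min(a, b)] with moderate=0.12, cold=0.88 → w = 0.12

0.12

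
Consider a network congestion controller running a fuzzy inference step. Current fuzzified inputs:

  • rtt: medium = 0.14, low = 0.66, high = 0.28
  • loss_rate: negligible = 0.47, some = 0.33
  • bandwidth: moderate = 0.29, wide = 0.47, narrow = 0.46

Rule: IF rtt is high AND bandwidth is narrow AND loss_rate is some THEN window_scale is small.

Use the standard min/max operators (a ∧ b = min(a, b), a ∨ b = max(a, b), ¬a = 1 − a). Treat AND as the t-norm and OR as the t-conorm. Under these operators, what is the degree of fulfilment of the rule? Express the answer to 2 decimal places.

firing strength: high=0.28, narrow=0.46, some=0.33; AND[min(a, b)] → w = 0.28

0.28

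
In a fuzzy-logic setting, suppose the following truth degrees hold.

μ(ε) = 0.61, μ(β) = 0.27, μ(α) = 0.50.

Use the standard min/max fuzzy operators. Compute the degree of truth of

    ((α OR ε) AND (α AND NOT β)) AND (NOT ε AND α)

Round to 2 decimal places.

α OR ε = max(a, b) on (0.50, 0.61) = 0.61
NOT β = 1 − 0.27 = 0.73
α AND NOT β = min(a, b) on (0.50, 0.73) = 0.50
(α OR ε) AND (α AND NOT β) = min(a, b) on (0.61, 0.50) = 0.50
NOT ε = 1 − 0.61 = 0.39
NOT ε AND α = min(a, b) on (0.39, 0.50) = 0.39
((α OR ε) AND (α AND NOT β)) AND (NOT ε AND α) = min(a, b) on (0.50, 0.39) = 0.39

0.39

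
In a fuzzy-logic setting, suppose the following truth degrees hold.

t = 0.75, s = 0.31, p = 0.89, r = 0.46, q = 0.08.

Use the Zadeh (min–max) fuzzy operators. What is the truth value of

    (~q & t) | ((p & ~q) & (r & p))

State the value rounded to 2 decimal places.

0.75

~q = 1 − 0.08 = 0.92
~q & t = min(a, b) on (0.92, 0.75) = 0.75
~q = 1 − 0.08 = 0.92
p & ~q = min(a, b) on (0.89, 0.92) = 0.89
r & p = min(a, b) on (0.46, 0.89) = 0.46
(p & ~q) & (r & p) = min(a, b) on (0.89, 0.46) = 0.46
(~q & t) | ((p & ~q) & (r & p)) = max(a, b) on (0.75, 0.46) = 0.75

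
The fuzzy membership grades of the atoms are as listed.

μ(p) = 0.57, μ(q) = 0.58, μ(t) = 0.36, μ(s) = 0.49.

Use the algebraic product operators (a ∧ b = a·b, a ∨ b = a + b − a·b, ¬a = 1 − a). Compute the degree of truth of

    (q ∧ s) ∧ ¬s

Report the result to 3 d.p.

0.145

q ∧ s = a·b on (0.5800, 0.4900) = 0.2842
¬s = 1 − 0.4900 = 0.5100
(q ∧ s) ∧ ¬s = a·b on (0.2842, 0.5100) = 0.1449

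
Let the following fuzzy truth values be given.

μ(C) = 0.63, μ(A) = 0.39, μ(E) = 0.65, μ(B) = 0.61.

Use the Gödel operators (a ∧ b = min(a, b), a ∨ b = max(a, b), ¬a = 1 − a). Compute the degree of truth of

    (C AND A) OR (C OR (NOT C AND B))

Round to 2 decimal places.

0.63

C AND A = min(a, b) on (0.63, 0.39) = 0.39
NOT C = 1 − 0.63 = 0.37
NOT C AND B = min(a, b) on (0.37, 0.61) = 0.37
C OR (NOT C AND B) = max(a, b) on (0.63, 0.37) = 0.63
(C AND A) OR (C OR (NOT C AND B)) = max(a, b) on (0.39, 0.63) = 0.63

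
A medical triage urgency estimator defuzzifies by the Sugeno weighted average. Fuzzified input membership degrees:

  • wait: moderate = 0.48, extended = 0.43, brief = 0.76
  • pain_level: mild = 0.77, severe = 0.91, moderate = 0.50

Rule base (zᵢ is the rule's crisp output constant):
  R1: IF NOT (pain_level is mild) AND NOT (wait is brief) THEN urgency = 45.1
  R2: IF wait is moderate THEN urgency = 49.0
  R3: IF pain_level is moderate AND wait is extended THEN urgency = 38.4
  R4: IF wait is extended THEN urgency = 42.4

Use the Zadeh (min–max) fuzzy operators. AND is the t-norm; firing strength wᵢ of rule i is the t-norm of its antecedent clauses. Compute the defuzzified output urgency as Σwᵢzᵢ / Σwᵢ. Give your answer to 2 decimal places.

43.72

R1 (z=45.1): ¬mild=1−0.77=0.23, ¬brief=1−0.76=0.24; AND[min(a, b)] → w = 0.23
R2 (z=49.0): moderate=0.48 → w = 0.48
R3 (z=38.4): moderate=0.50, extended=0.43; AND[min(a, b)] → w = 0.43
R4 (z=42.4): extended=0.43 → w = 0.43
Weighted average = (0.23·45.1 + 0.48·49.0 + 0.43·38.4 + 0.43·42.4) / (0.23 + 0.48 + 0.43 + 0.43)
  = 68.6370 / 1.5700 = 43.72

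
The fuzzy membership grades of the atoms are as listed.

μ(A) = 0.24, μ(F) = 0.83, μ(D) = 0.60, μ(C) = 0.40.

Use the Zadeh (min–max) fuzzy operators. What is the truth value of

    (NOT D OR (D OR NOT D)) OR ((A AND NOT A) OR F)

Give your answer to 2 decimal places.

0.83

NOT D = 1 − 0.60 = 0.40
NOT D = 1 − 0.60 = 0.40
D OR NOT D = max(a, b) on (0.60, 0.40) = 0.60
NOT D OR (D OR NOT D) = max(a, b) on (0.40, 0.60) = 0.60
NOT A = 1 − 0.24 = 0.76
A AND NOT A = min(a, b) on (0.24, 0.76) = 0.24
(A AND NOT A) OR F = max(a, b) on (0.24, 0.83) = 0.83
(NOT D OR (D OR NOT D)) OR ((A AND NOT A) OR F) = max(a, b) on (0.60, 0.83) = 0.83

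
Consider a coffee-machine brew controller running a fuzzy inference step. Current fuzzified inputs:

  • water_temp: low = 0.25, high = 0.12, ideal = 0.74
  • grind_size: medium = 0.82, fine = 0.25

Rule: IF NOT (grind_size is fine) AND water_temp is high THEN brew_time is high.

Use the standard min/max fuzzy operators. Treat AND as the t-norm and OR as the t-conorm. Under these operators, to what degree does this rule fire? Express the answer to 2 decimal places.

0.12

firing strength: ¬fine=1−0.25=0.75, high=0.12; AND[min(a, b)] → w = 0.12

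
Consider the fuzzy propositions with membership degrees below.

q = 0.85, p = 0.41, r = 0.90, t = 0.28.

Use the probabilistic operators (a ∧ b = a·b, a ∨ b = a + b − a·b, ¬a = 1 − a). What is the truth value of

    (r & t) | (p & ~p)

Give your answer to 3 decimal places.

0.433

r & t = a·b on (0.9000, 0.2800) = 0.2520
~p = 1 − 0.4100 = 0.5900
p & ~p = a·b on (0.4100, 0.5900) = 0.2419
(r & t) | (p & ~p) = a + b − a·b on (0.2520, 0.2419) = 0.4329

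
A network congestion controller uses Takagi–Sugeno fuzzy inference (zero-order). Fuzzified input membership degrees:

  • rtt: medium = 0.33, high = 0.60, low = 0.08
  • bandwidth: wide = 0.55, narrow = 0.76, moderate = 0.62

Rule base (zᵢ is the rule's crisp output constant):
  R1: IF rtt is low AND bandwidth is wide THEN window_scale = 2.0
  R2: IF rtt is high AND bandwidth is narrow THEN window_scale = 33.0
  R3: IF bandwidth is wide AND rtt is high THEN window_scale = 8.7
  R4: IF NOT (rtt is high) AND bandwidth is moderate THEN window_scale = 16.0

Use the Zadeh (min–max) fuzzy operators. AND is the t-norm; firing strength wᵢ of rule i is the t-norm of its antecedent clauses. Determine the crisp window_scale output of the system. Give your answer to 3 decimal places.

R1 (z=2.0): low=0.08, wide=0.55; AND[min(a, b)] → w = 0.08
R2 (z=33.0): high=0.60, narrow=0.76; AND[min(a, b)] → w = 0.60
R3 (z=8.7): wide=0.55, high=0.60; AND[min(a, b)] → w = 0.55
R4 (z=16.0): ¬high=1−0.60=0.40, moderate=0.62; AND[min(a, b)] → w = 0.40
Weighted average = (0.08·2.0 + 0.60·33.0 + 0.55·8.7 + 0.40·16.0) / (0.08 + 0.60 + 0.55 + 0.40)
  = 31.1450 / 1.6300 = 19.107

19.107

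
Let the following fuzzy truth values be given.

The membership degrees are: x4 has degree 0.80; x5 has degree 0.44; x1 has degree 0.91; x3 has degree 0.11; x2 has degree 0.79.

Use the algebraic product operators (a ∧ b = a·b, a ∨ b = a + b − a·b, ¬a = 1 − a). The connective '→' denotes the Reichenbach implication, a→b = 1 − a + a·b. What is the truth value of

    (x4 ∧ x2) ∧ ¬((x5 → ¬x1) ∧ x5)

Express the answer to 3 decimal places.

x4 ∧ x2 = a·b on (0.8000, 0.7900) = 0.6320
¬x1 = 1 − 0.9100 = 0.0900
x5 → ¬x1  [Reichenbach: 1 − a + a·b] with a=0.4400, b=0.0900 → 0.5996
(x5 → ¬x1) ∧ x5 = a·b on (0.5996, 0.4400) = 0.2638
¬((x5 → ¬x1) ∧ x5) = 1 − 0.2638 = 0.7362
(x4 ∧ x2) ∧ ¬((x5 → ¬x1) ∧ x5) = a·b on (0.6320, 0.7362) = 0.4653

0.465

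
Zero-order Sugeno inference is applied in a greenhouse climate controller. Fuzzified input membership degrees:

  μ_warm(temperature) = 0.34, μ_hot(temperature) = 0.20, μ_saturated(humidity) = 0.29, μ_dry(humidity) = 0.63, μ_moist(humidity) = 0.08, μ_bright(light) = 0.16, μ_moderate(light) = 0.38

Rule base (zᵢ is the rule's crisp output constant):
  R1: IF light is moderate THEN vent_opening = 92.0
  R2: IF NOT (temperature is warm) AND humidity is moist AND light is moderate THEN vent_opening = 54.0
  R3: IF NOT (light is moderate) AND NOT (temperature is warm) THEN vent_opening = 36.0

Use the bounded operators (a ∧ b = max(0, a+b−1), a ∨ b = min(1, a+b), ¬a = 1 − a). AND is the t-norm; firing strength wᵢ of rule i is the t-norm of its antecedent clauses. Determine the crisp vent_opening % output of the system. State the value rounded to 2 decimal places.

68.24

R1 (z=92.0): moderate=0.38 → w = 0.38
R2 (z=54.0): ¬warm=1−0.34=0.66, moist=0.08, moderate=0.38; AND[max(0, a+b−1)] → w = 0.00
R3 (z=36.0): ¬moderate=1−0.38=0.62, ¬warm=1−0.34=0.66; AND[max(0, a+b−1)] → w = 0.28
Weighted average = (0.38·92.0 + 0.00·54.0 + 0.28·36.0) / (0.38 + 0.00 + 0.28)
  = 45.0400 / 0.6600 = 68.24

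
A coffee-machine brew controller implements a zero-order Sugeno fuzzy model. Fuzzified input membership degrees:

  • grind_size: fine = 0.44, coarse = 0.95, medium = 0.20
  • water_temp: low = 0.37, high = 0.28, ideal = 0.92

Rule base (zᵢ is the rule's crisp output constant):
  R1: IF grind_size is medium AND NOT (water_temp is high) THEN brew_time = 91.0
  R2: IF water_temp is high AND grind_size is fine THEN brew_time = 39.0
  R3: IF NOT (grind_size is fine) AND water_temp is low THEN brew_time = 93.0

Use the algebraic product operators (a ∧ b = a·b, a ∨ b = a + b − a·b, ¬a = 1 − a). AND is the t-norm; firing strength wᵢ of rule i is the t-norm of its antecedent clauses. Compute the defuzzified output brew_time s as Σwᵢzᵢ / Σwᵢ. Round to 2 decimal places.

78.37

R1 (z=91.0): medium=0.20, ¬high=1−0.28=0.72; AND[a·b] → w = 0.1440
R2 (z=39.0): high=0.28, fine=0.44; AND[a·b] → w = 0.1232
R3 (z=93.0): ¬fine=1−0.44=0.56, low=0.37; AND[a·b] → w = 0.2072
Weighted average = (0.1440·91.0 + 0.1232·39.0 + 0.2072·93.0) / (0.1440 + 0.1232 + 0.2072)
  = 37.1784 / 0.4744 = 78.37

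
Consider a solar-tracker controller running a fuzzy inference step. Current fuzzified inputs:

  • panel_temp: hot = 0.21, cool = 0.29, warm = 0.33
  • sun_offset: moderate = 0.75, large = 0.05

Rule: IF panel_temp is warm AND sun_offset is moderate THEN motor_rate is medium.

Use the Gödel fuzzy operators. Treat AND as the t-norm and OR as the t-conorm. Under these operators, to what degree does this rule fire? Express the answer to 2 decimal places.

0.33

firing strength: warm=0.33, moderate=0.75; AND[min(a, b)] → w = 0.33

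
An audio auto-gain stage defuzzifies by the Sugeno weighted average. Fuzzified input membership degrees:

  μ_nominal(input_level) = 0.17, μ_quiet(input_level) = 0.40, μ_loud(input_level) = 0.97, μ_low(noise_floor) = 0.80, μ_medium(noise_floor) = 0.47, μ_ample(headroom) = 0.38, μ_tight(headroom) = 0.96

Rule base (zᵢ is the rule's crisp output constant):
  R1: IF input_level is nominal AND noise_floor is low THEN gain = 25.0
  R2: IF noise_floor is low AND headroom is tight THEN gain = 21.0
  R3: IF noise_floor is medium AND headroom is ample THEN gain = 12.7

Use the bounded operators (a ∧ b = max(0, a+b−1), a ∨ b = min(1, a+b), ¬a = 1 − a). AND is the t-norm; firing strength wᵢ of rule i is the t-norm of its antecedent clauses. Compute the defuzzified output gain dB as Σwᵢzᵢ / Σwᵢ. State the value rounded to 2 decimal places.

R1 (z=25.0): nominal=0.17, low=0.80; AND[max(0, a+b−1)] → w = 0.00
R2 (z=21.0): low=0.80, tight=0.96; AND[max(0, a+b−1)] → w = 0.76
R3 (z=12.7): medium=0.47, ample=0.38; AND[max(0, a+b−1)] → w = 0.00
Weighted average = (0.00·25.0 + 0.76·21.0 + 0.00·12.7) / (0.00 + 0.76 + 0.00)
  = 15.9600 / 0.7600 = 21.00

21.00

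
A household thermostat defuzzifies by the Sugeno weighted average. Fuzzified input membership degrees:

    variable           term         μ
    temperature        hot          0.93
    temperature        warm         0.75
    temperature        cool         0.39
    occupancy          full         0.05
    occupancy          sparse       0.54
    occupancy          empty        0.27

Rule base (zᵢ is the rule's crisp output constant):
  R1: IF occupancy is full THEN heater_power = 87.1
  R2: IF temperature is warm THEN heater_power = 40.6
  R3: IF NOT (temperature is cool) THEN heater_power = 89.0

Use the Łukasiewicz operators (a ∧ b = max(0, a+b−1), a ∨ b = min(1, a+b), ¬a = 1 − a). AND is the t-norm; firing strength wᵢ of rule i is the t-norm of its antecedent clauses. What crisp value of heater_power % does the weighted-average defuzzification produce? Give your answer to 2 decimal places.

R1 (z=87.1): full=0.05 → w = 0.05
R2 (z=40.6): warm=0.75 → w = 0.75
R3 (z=89.0): ¬cool=1−0.39=0.61 → w = 0.61
Weighted average = (0.05·87.1 + 0.75·40.6 + 0.61·89.0) / (0.05 + 0.75 + 0.61)
  = 89.0950 / 1.4100 = 63.19

63.19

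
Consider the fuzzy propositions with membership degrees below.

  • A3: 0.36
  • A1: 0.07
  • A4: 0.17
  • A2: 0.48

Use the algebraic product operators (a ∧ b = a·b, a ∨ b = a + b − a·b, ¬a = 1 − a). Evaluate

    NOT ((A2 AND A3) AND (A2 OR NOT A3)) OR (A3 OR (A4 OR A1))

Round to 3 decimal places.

A2 AND A3 = a·b on (0.4800, 0.3600) = 0.1728
NOT A3 = 1 − 0.3600 = 0.6400
A2 OR NOT A3 = a + b − a·b on (0.4800, 0.6400) = 0.8128
(A2 AND A3) AND (A2 OR NOT A3) = a·b on (0.1728, 0.8128) = 0.1405
NOT ((A2 AND A3) AND (A2 OR NOT A3)) = 1 − 0.1405 = 0.8595
A4 OR A1 = a + b − a·b on (0.1700, 0.0700) = 0.2281
A3 OR (A4 OR A1) = a + b − a·b on (0.3600, 0.2281) = 0.5060
NOT ((A2 AND A3) AND (A2 OR NOT A3)) OR (A3 OR (A4 OR A1)) = a + b − a·b on (0.8595, 0.5060) = 0.9306

0.931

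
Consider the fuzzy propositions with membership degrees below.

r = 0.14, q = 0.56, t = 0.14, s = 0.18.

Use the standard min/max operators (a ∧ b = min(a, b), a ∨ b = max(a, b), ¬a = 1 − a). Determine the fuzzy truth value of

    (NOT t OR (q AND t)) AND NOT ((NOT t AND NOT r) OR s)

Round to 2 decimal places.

NOT t = 1 − 0.14 = 0.86
q AND t = min(a, b) on (0.56, 0.14) = 0.14
NOT t OR (q AND t) = max(a, b) on (0.86, 0.14) = 0.86
NOT t = 1 − 0.14 = 0.86
NOT r = 1 − 0.14 = 0.86
NOT t AND NOT r = min(a, b) on (0.86, 0.86) = 0.86
(NOT t AND NOT r) OR s = max(a, b) on (0.86, 0.18) = 0.86
NOT ((NOT t AND NOT r) OR s) = 1 − 0.86 = 0.14
(NOT t OR (q AND t)) AND NOT ((NOT t AND NOT r) OR s) = min(a, b) on (0.86, 0.14) = 0.14

0.14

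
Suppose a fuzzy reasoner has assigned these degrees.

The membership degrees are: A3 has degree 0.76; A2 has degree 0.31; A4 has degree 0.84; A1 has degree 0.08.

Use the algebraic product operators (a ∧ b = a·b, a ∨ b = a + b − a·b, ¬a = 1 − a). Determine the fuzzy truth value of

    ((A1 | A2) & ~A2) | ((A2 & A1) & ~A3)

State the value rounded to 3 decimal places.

A1 | A2 = a + b − a·b on (0.0800, 0.3100) = 0.3652
~A2 = 1 − 0.3100 = 0.6900
(A1 | A2) & ~A2 = a·b on (0.3652, 0.6900) = 0.2520
A2 & A1 = a·b on (0.3100, 0.0800) = 0.0248
~A3 = 1 − 0.7600 = 0.2400
(A2 & A1) & ~A3 = a·b on (0.0248, 0.2400) = 0.0060
((A1 | A2) & ~A2) | ((A2 & A1) & ~A3) = a + b − a·b on (0.2520, 0.0060) = 0.2564

0.256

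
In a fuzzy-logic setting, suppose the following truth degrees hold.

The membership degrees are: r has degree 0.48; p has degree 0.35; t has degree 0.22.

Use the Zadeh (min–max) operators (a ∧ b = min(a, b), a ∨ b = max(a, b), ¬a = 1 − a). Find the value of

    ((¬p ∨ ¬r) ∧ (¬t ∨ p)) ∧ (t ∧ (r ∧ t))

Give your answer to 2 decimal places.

0.22

¬p = 1 − 0.35 = 0.65
¬r = 1 − 0.48 = 0.52
¬p ∨ ¬r = max(a, b) on (0.65, 0.52) = 0.65
¬t = 1 − 0.22 = 0.78
¬t ∨ p = max(a, b) on (0.78, 0.35) = 0.78
(¬p ∨ ¬r) ∧ (¬t ∨ p) = min(a, b) on (0.65, 0.78) = 0.65
r ∧ t = min(a, b) on (0.48, 0.22) = 0.22
t ∧ (r ∧ t) = min(a, b) on (0.22, 0.22) = 0.22
((¬p ∨ ¬r) ∧ (¬t ∨ p)) ∧ (t ∧ (r ∧ t)) = min(a, b) on (0.65, 0.22) = 0.22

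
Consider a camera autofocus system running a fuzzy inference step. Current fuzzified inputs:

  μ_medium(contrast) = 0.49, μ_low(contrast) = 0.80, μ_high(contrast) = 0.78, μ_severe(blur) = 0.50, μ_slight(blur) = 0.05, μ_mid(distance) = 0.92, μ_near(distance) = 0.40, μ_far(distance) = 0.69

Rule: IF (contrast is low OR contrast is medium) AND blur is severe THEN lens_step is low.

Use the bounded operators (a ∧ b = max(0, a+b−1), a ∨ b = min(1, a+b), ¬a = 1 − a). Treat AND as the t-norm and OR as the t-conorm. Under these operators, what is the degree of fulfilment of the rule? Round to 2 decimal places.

0.50

firing strength: (low=0.80 OR medium=0.49) = 1.00; AND[max(0, a+b−1)] with severe=0.50 → w = 0.50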